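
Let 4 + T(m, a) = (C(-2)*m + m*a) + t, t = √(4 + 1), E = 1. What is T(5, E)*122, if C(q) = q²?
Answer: 2562 + 122*√5 ≈ 2834.8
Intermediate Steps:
t = √5 ≈ 2.2361
T(m, a) = -4 + √5 + 4*m + a*m (T(m, a) = -4 + (((-2)²*m + m*a) + √5) = -4 + ((4*m + a*m) + √5) = -4 + (√5 + 4*m + a*m) = -4 + √5 + 4*m + a*m)
T(5, E)*122 = (-4 + √5 + 4*5 + 1*5)*122 = (-4 + √5 + 20 + 5)*122 = (21 + √5)*122 = 2562 + 122*√5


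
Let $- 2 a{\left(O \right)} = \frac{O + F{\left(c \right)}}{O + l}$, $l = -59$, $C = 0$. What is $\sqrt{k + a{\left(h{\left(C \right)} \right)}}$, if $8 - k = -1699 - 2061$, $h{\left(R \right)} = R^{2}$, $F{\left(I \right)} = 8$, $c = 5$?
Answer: $\frac{2 \sqrt{3279161}}{59} \approx 61.385$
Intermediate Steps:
$a{\left(O \right)} = - \frac{8 + O}{2 \left(-59 + O\right)}$ ($a{\left(O \right)} = - \frac{\left(O + 8\right) \frac{1}{O - 59}}{2} = - \frac{\left(8 + O\right) \frac{1}{-59 + O}}{2} = - \frac{\frac{1}{-59 + O} \left(8 + O\right)}{2} = - \frac{8 + O}{2 \left(-59 + O\right)}$)
$k = 3768$ ($k = 8 - \left(-1699 - 2061\right) = 8 - -3760 = 8 + 3760 = 3768$)
$\sqrt{k + a{\left(h{\left(C \right)} \right)}} = \sqrt{3768 + \frac{-8 - 0^{2}}{2 \left(-59 + 0^{2}\right)}} = \sqrt{3768 + \frac{-8 - 0}{2 \left(-59 + 0\right)}} = \sqrt{3768 + \frac{-8 + 0}{2 \left(-59\right)}} = \sqrt{3768 + \frac{1}{2} \left(- \frac{1}{59}\right) \left(-8\right)} = \sqrt{3768 + \frac{4}{59}} = \sqrt{\frac{222316}{59}} = \frac{2 \sqrt{3279161}}{59}$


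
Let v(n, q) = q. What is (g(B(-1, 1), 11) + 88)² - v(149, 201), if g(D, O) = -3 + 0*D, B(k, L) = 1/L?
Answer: 7024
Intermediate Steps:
g(D, O) = -3 (g(D, O) = -3 + 0 = -3)
(g(B(-1, 1), 11) + 88)² - v(149, 201) = (-3 + 88)² - 1*201 = 85² - 201 = 7225 - 201 = 7024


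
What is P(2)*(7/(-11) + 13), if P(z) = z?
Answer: 272/11 ≈ 24.727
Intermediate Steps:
P(2)*(7/(-11) + 13) = 2*(7/(-11) + 13) = 2*(7*(-1/11) + 13) = 2*(-7/11 + 13) = 2*(136/11) = 272/11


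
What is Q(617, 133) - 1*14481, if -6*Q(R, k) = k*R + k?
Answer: -28180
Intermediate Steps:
Q(R, k) = -k/6 - R*k/6 (Q(R, k) = -(k*R + k)/6 = -(R*k + k)/6 = -(k + R*k)/6 = -k/6 - R*k/6)
Q(617, 133) - 1*14481 = -⅙*133*(1 + 617) - 1*14481 = -⅙*133*618 - 14481 = -13699 - 14481 = -28180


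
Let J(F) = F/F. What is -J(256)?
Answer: -1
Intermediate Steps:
J(F) = 1
-J(256) = -1*1 = -1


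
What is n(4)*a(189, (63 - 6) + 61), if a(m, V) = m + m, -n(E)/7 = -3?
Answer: 7938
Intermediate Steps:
n(E) = 21 (n(E) = -7*(-3) = 21)
a(m, V) = 2*m
n(4)*a(189, (63 - 6) + 61) = 21*(2*189) = 21*378 = 7938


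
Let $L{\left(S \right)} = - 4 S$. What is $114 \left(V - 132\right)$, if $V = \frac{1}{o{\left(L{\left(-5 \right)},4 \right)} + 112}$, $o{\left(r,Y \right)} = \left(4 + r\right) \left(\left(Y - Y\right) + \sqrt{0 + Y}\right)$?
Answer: $- \frac{1203783}{80} \approx -15047.0$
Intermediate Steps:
$o{\left(r,Y \right)} = \sqrt{Y} \left(4 + r\right)$ ($o{\left(r,Y \right)} = \left(4 + r\right) \left(0 + \sqrt{Y}\right) = \left(4 + r\right) \sqrt{Y} = \sqrt{Y} \left(4 + r\right)$)
$V = \frac{1}{160}$ ($V = \frac{1}{\sqrt{4} \left(4 - -20\right) + 112} = \frac{1}{2 \left(4 + 20\right) + 112} = \frac{1}{2 \cdot 24 + 112} = \frac{1}{48 + 112} = \frac{1}{160} \approx 0.00625$)
$114 \left(V - 132\right) = 114 \left(\frac{1}{160} - 132\right) = 114 \left(- \frac{21119}{160}\right) = - \frac{1203783}{80}$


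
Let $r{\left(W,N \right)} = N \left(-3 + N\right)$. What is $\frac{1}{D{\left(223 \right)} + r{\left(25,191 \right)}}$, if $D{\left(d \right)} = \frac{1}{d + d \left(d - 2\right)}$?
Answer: $\frac{49506}{1777661449} \approx 2.7849 \cdot 10^{-5}$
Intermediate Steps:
$D{\left(d \right)} = \frac{1}{d + d \left(-2 + d\right)}$
$\frac{1}{D{\left(223 \right)} + r{\left(25,191 \right)}} = \frac{1}{\frac{1}{223 \left(-1 + 223\right)} + 191 \left(-3 + 191\right)} = \frac{1}{\frac{1}{223 \cdot 222} + 191 \cdot 188} = \frac{1}{\frac{1}{223} \cdot \frac{1}{222} + 35908} = \frac{1}{\frac{1}{49506} + 35908} = \frac{1}{\frac{1777661449}{49506}} = \frac{49506}{1777661449}$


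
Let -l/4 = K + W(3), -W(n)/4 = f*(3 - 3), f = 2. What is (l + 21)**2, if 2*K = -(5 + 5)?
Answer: 1681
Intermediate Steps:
W(n) = 0 (W(n) = -8*(3 - 3) = -8*0 = -4*0 = 0)
K = -5 (K = (-(5 + 5))/2 = (-1*10)/2 = (1/2)*(-10) = -5)
l = 20 (l = -4*(-5 + 0) = -4*(-5) = 20)
(l + 21)**2 = (20 + 21)**2 = 41**2 = 1681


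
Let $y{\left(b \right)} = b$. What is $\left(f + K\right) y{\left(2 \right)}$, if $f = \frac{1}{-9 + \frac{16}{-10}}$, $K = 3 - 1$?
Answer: $\frac{202}{53} \approx 3.8113$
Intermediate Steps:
$K = 2$ ($K = 3 - 1 = 2$)
$f = - \frac{5}{53}$ ($f = \frac{1}{-9 + 16 \left(- \frac{1}{10}\right)} = \frac{1}{-9 - \frac{8}{5}} = \frac{1}{- \frac{53}{5}} = - \frac{5}{53} \approx -0.09434$)
$\left(f + K\right) y{\left(2 \right)} = \left(- \frac{5}{53} + 2\right) 2 = \frac{101}{53} \cdot 2 = \frac{202}{53}$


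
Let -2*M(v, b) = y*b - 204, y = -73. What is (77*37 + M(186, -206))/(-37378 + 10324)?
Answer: 2284/13527 ≈ 0.16885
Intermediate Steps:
M(v, b) = 102 + 73*b/2 (M(v, b) = -(-73*b - 204)/2 = -(-204 - 73*b)/2 = 102 + 73*b/2)
(77*37 + M(186, -206))/(-37378 + 10324) = (77*37 + (102 + (73/2)*(-206)))/(-37378 + 10324) = (2849 + (102 - 7519))/(-27054) = (2849 - 7417)*(-1/27054) = -4568*(-1/27054) = 2284/13527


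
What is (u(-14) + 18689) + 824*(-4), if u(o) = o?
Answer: 15379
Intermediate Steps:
(u(-14) + 18689) + 824*(-4) = (-14 + 18689) + 824*(-4) = 18675 - 3296 = 15379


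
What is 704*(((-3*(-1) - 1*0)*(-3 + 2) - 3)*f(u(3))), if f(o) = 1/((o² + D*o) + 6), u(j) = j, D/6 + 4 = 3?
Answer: 1408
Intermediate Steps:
D = -6 (D = -24 + 6*3 = -24 + 18 = -6)
f(o) = 1/(6 + o² - 6*o) (f(o) = 1/((o² - 6*o) + 6) = 1/(6 + o² - 6*o))
704*(((-3*(-1) - 1*0)*(-3 + 2) - 3)*f(u(3))) = 704*(((-3*(-1) - 1*0)*(-3 + 2) - 3)/(6 + 3² - 6*3)) = 704*(((3 + 0)*(-1) - 3)/(6 + 9 - 18)) = 704*((3*(-1) - 3)/(-3)) = 704*((-3 - 3)*(-⅓)) = 704*(-6*(-⅓)) = 704*2 = 1408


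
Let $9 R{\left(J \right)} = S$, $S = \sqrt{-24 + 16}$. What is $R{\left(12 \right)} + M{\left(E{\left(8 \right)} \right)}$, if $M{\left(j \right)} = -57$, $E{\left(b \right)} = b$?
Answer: $-57 + \frac{2 i \sqrt{2}}{9} \approx -57.0 + 0.31427 i$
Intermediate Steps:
$S = 2 i \sqrt{2}$ ($S = \sqrt{-8} = 2 i \sqrt{2} \approx 2.8284 i$)
$R{\left(J \right)} = \frac{2 i \sqrt{2}}{9}$
$R{\left(12 \right)} + M{\left(E{\left(8 \right)} \right)} = \frac{2 i \sqrt{2}}{9} - 57 = -57 + \frac{2 i \sqrt{2}}{9}$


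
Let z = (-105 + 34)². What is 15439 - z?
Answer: 10398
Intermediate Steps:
z = 5041 (z = (-71)² = 5041)
15439 - z = 15439 - 1*5041 = 15439 - 5041 = 10398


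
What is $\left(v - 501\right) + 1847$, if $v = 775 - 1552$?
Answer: $569$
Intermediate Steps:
$v = -777$ ($v = 775 - 1552 = -777$)
$\left(v - 501\right) + 1847 = \left(-777 - 501\right) + 1847 = -1278 + 1847 = 569$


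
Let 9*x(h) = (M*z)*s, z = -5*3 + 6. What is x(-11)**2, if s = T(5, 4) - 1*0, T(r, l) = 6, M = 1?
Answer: 36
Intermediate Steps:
s = 6 (s = 6 - 1*0 = 6 + 0 = 6)
z = -9 (z = -15 + 6 = -9)
x(h) = -6 (x(h) = ((1*(-9))*6)/9 = (-9*6)/9 = (1/9)*(-54) = -6)
x(-11)**2 = (-6)**2 = 36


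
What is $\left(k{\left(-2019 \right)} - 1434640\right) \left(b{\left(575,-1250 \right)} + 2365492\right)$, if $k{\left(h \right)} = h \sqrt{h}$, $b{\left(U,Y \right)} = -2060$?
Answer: $-3390674084480 - 4771769208 i \sqrt{2019} \approx -3.3907 \cdot 10^{12} - 2.1441 \cdot 10^{11} i$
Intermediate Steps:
$k{\left(h \right)} = h^{\frac{3}{2}}$
$\left(k{\left(-2019 \right)} - 1434640\right) \left(b{\left(575,-1250 \right)} + 2365492\right) = \left(\left(-2019\right)^{\frac{3}{2}} - 1434640\right) \left(-2060 + 2365492\right) = \left(- 2019 i \sqrt{2019} - 1434640\right) 2363432 = \left(-1434640 - 2019 i \sqrt{2019}\right) 2363432 = -3390674084480 - 4771769208 i \sqrt{2019}$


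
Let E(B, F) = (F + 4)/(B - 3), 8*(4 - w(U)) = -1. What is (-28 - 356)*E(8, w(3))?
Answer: -624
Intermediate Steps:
w(U) = 33/8 (w(U) = 4 - ⅛*(-1) = 4 + ⅛ = 33/8)
E(B, F) = (4 + F)/(-3 + B)
(-28 - 356)*E(8, w(3)) = (-28 - 356)*((4 + 33/8)/(-3 + 8)) = -384*65/(5*8) = -384*13/8 = -624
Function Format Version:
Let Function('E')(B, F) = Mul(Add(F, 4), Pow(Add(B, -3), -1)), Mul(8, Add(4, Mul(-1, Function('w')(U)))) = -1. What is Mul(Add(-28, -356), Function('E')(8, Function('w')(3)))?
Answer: -624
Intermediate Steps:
Function('w')(U) = Rational(33, 8) (Function('w')(U) = Add(4, Mul(Rational(-1, 8), -1)) = Add(4, Rational(1, 8)) = Rational(33, 8))
Function('E')(B, F) = Mul(Pow(Add(-3, B), -1), Add(4, F)) (Function('E')(B, F) = Mul(Add(4, F), Pow(Add(-3, B), -1)) = Mul(Pow(Add(-3, B), -1), Add(4, F)))
Mul(Add(-28, -356), Function('E')(8, Function('w')(3))) = Mul(Add(-28, -356), Mul(Pow(Add(-3, 8), -1), Add(4, Rational(33, 8)))) = Mul(-384, Mul(Pow(5, -1), Rational(65, 8))) = Mul(-384, Mul(Rational(1, 5), Rational(65, 8))) = Mul(-384, Rational(13, 8)) = -624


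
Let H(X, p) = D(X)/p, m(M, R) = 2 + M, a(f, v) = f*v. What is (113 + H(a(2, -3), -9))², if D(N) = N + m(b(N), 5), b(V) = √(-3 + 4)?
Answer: 115600/9 ≈ 12844.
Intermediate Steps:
b(V) = 1 (b(V) = √1 = 1)
D(N) = 3 + N (D(N) = N + (2 + 1) = N + 3 = 3 + N)
H(X, p) = (3 + X)/p
(113 + H(a(2, -3), -9))² = (113 + (3 + 2*(-3))/(-9))² = (113 - (3 - 6)/9)² = (113 - ⅑*(-3))² = (113 + ⅓)² = (340/3)² = 115600/9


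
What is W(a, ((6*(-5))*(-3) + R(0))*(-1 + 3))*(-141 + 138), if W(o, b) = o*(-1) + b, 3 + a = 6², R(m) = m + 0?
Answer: -441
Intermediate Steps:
R(m) = m
a = 33 (a = -3 + 6² = -3 + 36 = 33)
W(o, b) = b - o (W(o, b) = -o + b = b - o)
W(a, ((6*(-5))*(-3) + R(0))*(-1 + 3))*(-141 + 138) = (((6*(-5))*(-3) + 0)*(-1 + 3) - 1*33)*(-141 + 138) = ((-30*(-3) + 0)*2 - 33)*(-3) = ((90 + 0)*2 - 33)*(-3) = (90*2 - 33)*(-3) = (180 - 33)*(-3) = 147*(-3) = -441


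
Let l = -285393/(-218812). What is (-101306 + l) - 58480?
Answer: -34962808839/218812 ≈ -1.5978e+5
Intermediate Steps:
l = 285393/218812 (l = -285393*(-1/218812) = 285393/218812 ≈ 1.3043)
(-101306 + l) - 58480 = (-101306 + 285393/218812) - 58480 = -22166683079/218812 - 58480 = -34962808839/218812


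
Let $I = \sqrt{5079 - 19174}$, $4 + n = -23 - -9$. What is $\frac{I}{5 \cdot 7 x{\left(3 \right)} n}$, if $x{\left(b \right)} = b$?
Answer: $- \frac{i \sqrt{14095}}{1890} \approx - 0.062816 i$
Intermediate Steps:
$n = -18$ ($n = -4 - 14 = -18$)
$I = i \sqrt{14095}$ ($I = \sqrt{-14095} = i \sqrt{14095} \approx 118.72 i$)
$\frac{I}{5 \cdot 7 x{\left(3 \right)} n} = \frac{i \sqrt{14095}}{5 \cdot 7 \cdot 3 \left(-18\right)} = \frac{i \sqrt{14095}}{35 \cdot 3 \left(-18\right)} = \frac{i \sqrt{14095}}{105 \left(-18\right)} = \frac{i \sqrt{14095}}{-1890} = i \sqrt{14095} \left(- \frac{1}{1890}\right) = - \frac{i \sqrt{14095}}{1890}$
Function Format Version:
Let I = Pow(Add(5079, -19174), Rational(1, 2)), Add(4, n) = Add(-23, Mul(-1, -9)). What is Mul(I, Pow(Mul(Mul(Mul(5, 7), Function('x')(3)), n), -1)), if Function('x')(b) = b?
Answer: Mul(Rational(-1, 1890), I, Pow(14095, Rational(1, 2))) ≈ Mul(-0.062816, I)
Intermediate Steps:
n = -18 (n = Add(-4, Add(-23, Mul(-1, -9))) = Add(-4, Add(-23, 9)) = Add(-4, -14) = -18)
I = Mul(I, Pow(14095, Rational(1, 2))) (I = Pow(-14095, Rational(1, 2)) = Mul(I, Pow(14095, Rational(1, 2))) ≈ Mul(118.72, I))
Mul(I, Pow(Mul(Mul(Mul(5, 7), Function('x')(3)), n), -1)) = Mul(Mul(I, Pow(14095, Rational(1, 2))), Pow(Mul(Mul(Mul(5, 7), 3), -18), -1)) = Mul(Mul(I, Pow(14095, Rational(1, 2))), Pow(Mul(Mul(35, 3), -18), -1)) = Mul(Mul(I, Pow(14095, Rational(1, 2))), Pow(Mul(105, -18), -1)) = Mul(Mul(I, Pow(14095, Rational(1, 2))), Pow(-1890, -1)) = Mul(Mul(I, Pow(14095, Rational(1, 2))), Rational(-1, 1890)) = Mul(Rational(-1, 1890), I, Pow(14095, Rational(1, 2)))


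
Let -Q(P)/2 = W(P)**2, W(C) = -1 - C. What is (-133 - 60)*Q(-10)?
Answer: 31266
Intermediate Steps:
Q(P) = -2*(-1 - P)**2
(-133 - 60)*Q(-10) = (-133 - 60)*(-2*(1 - 10)**2) = -(-386)*(-9)**2 = -(-386)*81 = -193*(-162) = 31266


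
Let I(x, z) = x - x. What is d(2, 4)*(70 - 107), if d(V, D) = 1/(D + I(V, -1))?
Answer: -37/4 ≈ -9.2500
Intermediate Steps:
I(x, z) = 0
d(V, D) = 1/D (d(V, D) = 1/(D + 0) = 1/D)
d(2, 4)*(70 - 107) = (70 - 107)/4 = (¼)*(-37) = -37/4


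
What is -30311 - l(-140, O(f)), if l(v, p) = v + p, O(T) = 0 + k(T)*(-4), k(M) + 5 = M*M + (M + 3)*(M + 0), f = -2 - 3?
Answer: -30051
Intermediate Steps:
f = -5
k(M) = -5 + M² + M*(3 + M) (k(M) = -5 + (M*M + (M + 3)*(M + 0)) = -5 + (M² + (3 + M)*M) = -5 + (M² + M*(3 + M)) = -5 + M² + M*(3 + M))
O(T) = 20 - 12*T - 8*T² (O(T) = 0 + (-5 + 2*T² + 3*T)*(-4) = 0 + (20 - 12*T - 8*T²) = 20 - 12*T - 8*T²)
l(v, p) = p + v
-30311 - l(-140, O(f)) = -30311 - ((20 - 12*(-5) - 8*(-5)²) - 140) = -30311 - ((20 + 60 - 8*25) - 140) = -30311 - ((20 + 60 - 200) - 140) = -30311 - (-120 - 140) = -30311 - 1*(-260) = -30311 + 260 = -30051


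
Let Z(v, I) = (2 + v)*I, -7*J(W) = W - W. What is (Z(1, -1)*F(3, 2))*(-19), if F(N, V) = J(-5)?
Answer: 0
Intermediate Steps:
J(W) = 0 (J(W) = -(W - W)/7 = -⅐*0 = 0)
Z(v, I) = I*(2 + v)
F(N, V) = 0
(Z(1, -1)*F(3, 2))*(-19) = (-(2 + 1)*0)*(-19) = (-1*3*0)*(-19) = -3*0*(-19) = 0*(-19) = 0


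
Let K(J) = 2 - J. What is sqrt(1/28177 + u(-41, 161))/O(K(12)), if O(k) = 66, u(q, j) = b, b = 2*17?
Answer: 23*sqrt(51028547)/1859682 ≈ 0.088348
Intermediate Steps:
b = 34
u(q, j) = 34
sqrt(1/28177 + u(-41, 161))/O(K(12)) = sqrt(1/28177 + 34)/66 = sqrt(1/28177 + 34)*(1/66) = sqrt(958019/28177)*(1/66) = (23*sqrt(51028547)/28177)*(1/66) = 23*sqrt(51028547)/1859682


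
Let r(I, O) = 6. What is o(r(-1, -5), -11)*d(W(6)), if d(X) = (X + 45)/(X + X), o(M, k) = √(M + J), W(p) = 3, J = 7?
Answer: 8*√13 ≈ 28.844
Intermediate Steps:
o(M, k) = √(7 + M) (o(M, k) = √(M + 7) = √(7 + M))
d(X) = (45 + X)/(2*X) (d(X) = (45 + X)/((2*X)) = (45 + X)*(1/(2*X)) = (45 + X)/(2*X))
o(r(-1, -5), -11)*d(W(6)) = √(7 + 6)*((½)*(45 + 3)/3) = √13*((½)*(⅓)*48) = √13*8 = 8*√13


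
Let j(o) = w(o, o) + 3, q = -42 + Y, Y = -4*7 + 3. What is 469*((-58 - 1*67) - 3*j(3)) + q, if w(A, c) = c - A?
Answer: -62913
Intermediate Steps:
Y = -25 (Y = -28 + 3 = -25)
q = -67 (q = -42 - 25 = -67)
j(o) = 3 (j(o) = (o - o) + 3 = 0 + 3 = 3)
469*((-58 - 1*67) - 3*j(3)) + q = 469*((-58 - 1*67) - 3*3) - 67 = 469*((-58 - 67) - 9) - 67 = 469*(-125 - 9) - 67 = 469*(-134) - 67 = -62846 - 67 = -62913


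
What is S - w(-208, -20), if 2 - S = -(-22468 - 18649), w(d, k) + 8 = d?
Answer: -40899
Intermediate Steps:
w(d, k) = -8 + d
S = -41115 (S = 2 - (-1)*(-22468 - 18649) = 2 - (-1)*(-41117) = 2 - 1*41117 = 2 - 41117 = -41115)
S - w(-208, -20) = -41115 - (-8 - 208) = -41115 - 1*(-216) = -41115 + 216 = -40899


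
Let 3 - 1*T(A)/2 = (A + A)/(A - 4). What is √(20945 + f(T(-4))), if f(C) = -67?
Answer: √20878 ≈ 144.49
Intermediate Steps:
T(A) = 6 - 4*A/(-4 + A) (T(A) = 6 - 2*(A + A)/(A - 4) = 6 - 2*2*A/(-4 + A) = 6 - 4*A/(-4 + A))
√(20945 + f(T(-4))) = √(20945 - 67) = √20878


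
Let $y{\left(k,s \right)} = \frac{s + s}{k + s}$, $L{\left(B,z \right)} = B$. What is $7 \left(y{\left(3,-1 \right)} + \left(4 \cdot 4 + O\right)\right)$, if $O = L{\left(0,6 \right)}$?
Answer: $105$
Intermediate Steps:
$O = 0$
$y{\left(k,s \right)} = \frac{2 s}{k + s}$
$7 \left(y{\left(3,-1 \right)} + \left(4 \cdot 4 + O\right)\right) = 7 \left(2 \left(-1\right) \frac{1}{3 - 1} + \left(4 \cdot 4 + 0\right)\right) = 7 \left(2 \left(-1\right) \frac{1}{2} + \left(16 + 0\right)\right) = 7 \left(2 \left(-1\right) \frac{1}{2} + 16\right) = 7 \left(-1 + 16\right) = 7 \cdot 15 = 105$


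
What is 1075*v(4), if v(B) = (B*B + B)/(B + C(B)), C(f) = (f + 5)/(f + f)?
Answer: 172000/41 ≈ 4195.1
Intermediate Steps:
C(f) = (5 + f)/(2*f) (C(f) = (5 + f)/((2*f)) = (5 + f)*(1/(2*f)) = (5 + f)/(2*f))
v(B) = (B + B**2)/(B + (5 + B)/(2*B)) (v(B) = (B*B + B)/(B + (5 + B)/(2*B)) = (B**2 + B)/(B + (5 + B)/(2*B)) = (B + B**2)/(B + (5 + B)/(2*B)))
1075*v(4) = 1075*(2*4**2*(1 + 4)/(5 + 4 + 2*4**2)) = 1075*(2*16*5/(5 + 4 + 2*16)) = 1075*(2*16*5/(5 + 4 + 32)) = 1075*(2*16*5/41) = 1075*(2*16*(1/41)*5) = 1075*(160/41) = 172000/41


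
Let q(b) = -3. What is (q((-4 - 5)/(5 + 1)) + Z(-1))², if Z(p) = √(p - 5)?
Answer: (3 - I*√6)² ≈ 3.0 - 14.697*I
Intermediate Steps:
Z(p) = √(-5 + p)
(q((-4 - 5)/(5 + 1)) + Z(-1))² = (-3 + √(-5 - 1))² = (-3 + √(-6))² = (-3 + I*√6)²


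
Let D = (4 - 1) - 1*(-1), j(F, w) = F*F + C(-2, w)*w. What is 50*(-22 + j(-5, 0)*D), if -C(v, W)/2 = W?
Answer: 3900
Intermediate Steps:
C(v, W) = -2*W
j(F, w) = F**2 - 2*w**2 (j(F, w) = F*F + (-2*w)*w = F**2 - 2*w**2)
D = 4 (D = 3 + 1 = 4)
50*(-22 + j(-5, 0)*D) = 50*(-22 + ((-5)**2 - 2*0**2)*4) = 50*(-22 + (25 - 2*0)*4) = 50*(-22 + (25 + 0)*4) = 50*(-22 + 25*4) = 50*(-22 + 100) = 50*78 = 3900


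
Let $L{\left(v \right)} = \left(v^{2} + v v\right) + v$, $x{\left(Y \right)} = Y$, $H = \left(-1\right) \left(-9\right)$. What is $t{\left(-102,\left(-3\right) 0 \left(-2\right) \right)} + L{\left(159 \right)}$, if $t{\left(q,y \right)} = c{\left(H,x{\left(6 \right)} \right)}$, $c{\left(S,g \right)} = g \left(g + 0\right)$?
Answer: $50757$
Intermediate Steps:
$H = 9$
$c{\left(S,g \right)} = g^{2}$ ($c{\left(S,g \right)} = g g = g^{2}$)
$t{\left(q,y \right)} = 36$ ($t{\left(q,y \right)} = 6^{2} = 36$)
$L{\left(v \right)} = v + 2 v^{2}$ ($L{\left(v \right)} = \left(v^{2} + v^{2}\right) + v = 2 v^{2} + v = v + 2 v^{2}$)
$t{\left(-102,\left(-3\right) 0 \left(-2\right) \right)} + L{\left(159 \right)} = 36 + 159 \left(1 + 2 \cdot 159\right) = 36 + 159 \left(1 + 318\right) = 36 + 159 \cdot 319 = 36 + 50721 = 50757$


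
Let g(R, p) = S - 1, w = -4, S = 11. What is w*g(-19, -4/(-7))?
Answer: -40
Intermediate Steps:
g(R, p) = 10 (g(R, p) = 11 - 1 = 10)
w*g(-19, -4/(-7)) = -4*10 = -40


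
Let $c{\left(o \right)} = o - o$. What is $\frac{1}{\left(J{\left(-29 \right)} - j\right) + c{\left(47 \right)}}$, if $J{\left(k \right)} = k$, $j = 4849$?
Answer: $- \frac{1}{4878} \approx -0.000205$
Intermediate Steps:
$c{\left(o \right)} = 0$
$\frac{1}{\left(J{\left(-29 \right)} - j\right) + c{\left(47 \right)}} = \frac{1}{\left(-29 - 4849\right) + 0} = \frac{1}{-4878 + 0} = \frac{1}{-4878} = - \frac{1}{4878}$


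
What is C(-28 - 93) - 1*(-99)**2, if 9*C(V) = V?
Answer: -88330/9 ≈ -9814.4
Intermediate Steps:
C(V) = V/9
C(-28 - 93) - 1*(-99)**2 = (-28 - 93)/9 - 1*(-99)**2 = (1/9)*(-121) - 1*9801 = -121/9 - 9801 = -88330/9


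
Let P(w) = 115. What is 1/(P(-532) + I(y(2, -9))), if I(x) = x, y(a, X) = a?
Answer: 1/117 ≈ 0.0085470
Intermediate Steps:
1/(P(-532) + I(y(2, -9))) = 1/(115 + 2) = 1/117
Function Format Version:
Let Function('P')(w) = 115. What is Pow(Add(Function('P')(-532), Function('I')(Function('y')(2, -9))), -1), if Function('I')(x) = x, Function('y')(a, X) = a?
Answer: Rational(1, 117) ≈ 0.0085470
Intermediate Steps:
Pow(Add(Function('P')(-532), Function('I')(Function('y')(2, -9))), -1) = Pow(Add(115, 2), -1) = Pow(117, -1) = Rational(1, 117)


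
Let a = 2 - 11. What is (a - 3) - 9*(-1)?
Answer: -3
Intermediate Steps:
a = -9
(a - 3) - 9*(-1) = (-9 - 3) - 9*(-1) = -12 + 9 = -3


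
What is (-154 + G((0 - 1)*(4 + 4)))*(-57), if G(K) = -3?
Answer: 8949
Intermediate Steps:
(-154 + G((0 - 1)*(4 + 4)))*(-57) = (-154 - 3)*(-57) = -157*(-57) = 8949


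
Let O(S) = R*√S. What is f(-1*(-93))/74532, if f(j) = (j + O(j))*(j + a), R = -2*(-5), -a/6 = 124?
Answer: -20181/24844 - 1085*√93/12422 ≈ -1.6546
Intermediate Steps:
a = -744 (a = -6*124 = -744)
R = 10
O(S) = 10*√S
f(j) = (-744 + j)*(j + 10*√j) (f(j) = (j + 10*√j)*(j - 744) = (j + 10*√j)*(-744 + j) = (-744 + j)*(j + 10*√j))
f(-1*(-93))/74532 = ((-1*(-93))² - 7440*√93 - (-744)*(-93) + 10*(-1*(-93))^(3/2))/74532 = (93² - 7440*√93 - 744*93 + 10*93^(3/2))*(1/74532) = (8649 - 7440*√93 - 69192 + 10*(93*√93))*(1/74532) = (8649 - 7440*√93 - 69192 + 930*√93)*(1/74532) = (-60543 - 6510*√93)*(1/74532) = -20181/24844 - 1085*√93/12422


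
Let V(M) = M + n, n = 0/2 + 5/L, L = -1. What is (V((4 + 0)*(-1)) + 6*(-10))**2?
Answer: 4761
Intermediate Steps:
n = -5 (n = 0/2 + 5/(-1) = 0*(1/2) + 5*(-1) = 0 - 5 = -5)
V(M) = -5 + M (V(M) = M - 5 = -5 + M)
(V((4 + 0)*(-1)) + 6*(-10))**2 = ((-5 + (4 + 0)*(-1)) + 6*(-10))**2 = ((-5 + 4*(-1)) - 60)**2 = ((-5 - 4) - 60)**2 = (-9 - 60)**2 = (-69)**2 = 4761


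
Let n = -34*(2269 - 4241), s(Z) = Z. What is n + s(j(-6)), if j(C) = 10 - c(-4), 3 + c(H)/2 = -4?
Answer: 67072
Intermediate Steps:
c(H) = -14 (c(H) = -6 + 2*(-4) = -6 - 8 = -14)
j(C) = 24 (j(C) = 10 - 1*(-14) = 10 + 14 = 24)
n = 67048 (n = -34*(-1972) = 67048)
n + s(j(-6)) = 67048 + 24 = 67072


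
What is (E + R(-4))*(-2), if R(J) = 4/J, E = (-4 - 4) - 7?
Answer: 32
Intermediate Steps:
E = -15 (E = -8 - 7 = -15)
(E + R(-4))*(-2) = (-15 + 4/(-4))*(-2) = (-15 + 4*(-1/4))*(-2) = (-15 - 1)*(-2) = -16*(-2) = 32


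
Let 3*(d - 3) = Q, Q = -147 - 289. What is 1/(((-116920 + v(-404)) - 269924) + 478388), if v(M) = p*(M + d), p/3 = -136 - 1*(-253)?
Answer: -1/100219 ≈ -9.9781e-6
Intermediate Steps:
p = 351 (p = 3*(-136 - 1*(-253)) = 3*(-136 + 253) = 3*117 = 351)
Q = -436
d = -427/3 (d = 3 + (1/3)*(-436) = 3 - 436/3 = -427/3 ≈ -142.33)
v(M) = -49959 + 351*M (v(M) = 351*(M - 427/3) = 351*(-427/3 + M) = -49959 + 351*M)
1/(((-116920 + v(-404)) - 269924) + 478388) = 1/(((-116920 + (-49959 + 351*(-404))) - 269924) + 478388) = 1/(((-116920 + (-49959 - 141804)) - 269924) + 478388) = 1/(((-116920 - 191763) - 269924) + 478388) = 1/((-308683 - 269924) + 478388) = 1/(-578607 + 478388) = 1/(-100219) = -1/100219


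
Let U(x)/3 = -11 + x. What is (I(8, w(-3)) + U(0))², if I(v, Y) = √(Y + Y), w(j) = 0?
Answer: 1089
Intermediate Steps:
I(v, Y) = √2*√Y (I(v, Y) = √(2*Y) = √2*√Y)
U(x) = -33 + 3*x (U(x) = 3*(-11 + x) = -33 + 3*x)
(I(8, w(-3)) + U(0))² = (√2*√0 + (-33 + 3*0))² = (√2*0 + (-33 + 0))² = (0 - 33)² = (-33)² = 1089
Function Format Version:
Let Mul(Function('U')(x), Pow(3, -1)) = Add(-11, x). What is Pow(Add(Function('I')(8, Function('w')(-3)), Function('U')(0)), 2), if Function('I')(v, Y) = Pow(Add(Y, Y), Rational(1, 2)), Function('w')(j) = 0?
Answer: 1089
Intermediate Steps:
Function('I')(v, Y) = Mul(Pow(2, Rational(1, 2)), Pow(Y, Rational(1, 2))) (Function('I')(v, Y) = Pow(Mul(2, Y), Rational(1, 2)) = Mul(Pow(2, Rational(1, 2)), Pow(Y, Rational(1, 2))))
Function('U')(x) = Add(-33, Mul(3, x)) (Function('U')(x) = Mul(3, Add(-11, x)) = Add(-33, Mul(3, x)))
Pow(Add(Function('I')(8, Function('w')(-3)), Function('U')(0)), 2) = Pow(Add(Mul(Pow(2, Rational(1, 2)), Pow(0, Rational(1, 2))), Add(-33, Mul(3, 0))), 2) = Pow(Add(Mul(Pow(2, Rational(1, 2)), 0), Add(-33, 0)), 2) = Pow(Add(0, -33), 2) = Pow(-33, 2) = 1089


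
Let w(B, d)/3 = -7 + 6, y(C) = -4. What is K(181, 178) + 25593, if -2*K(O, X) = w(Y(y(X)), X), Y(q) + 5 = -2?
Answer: 51189/2 ≈ 25595.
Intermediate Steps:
Y(q) = -7 (Y(q) = -5 - 2 = -7)
w(B, d) = -3 (w(B, d) = 3*(-7 + 6) = 3*(-1) = -3)
K(O, X) = 3/2 (K(O, X) = -½*(-3) = 3/2)
K(181, 178) + 25593 = 3/2 + 25593 = 51189/2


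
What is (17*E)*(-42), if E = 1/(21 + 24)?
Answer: -238/15 ≈ -15.867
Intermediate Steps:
E = 1/45 ≈ 0.022222
(17*E)*(-42) = (17*(1/45))*(-42) = (17/45)*(-42) = -238/15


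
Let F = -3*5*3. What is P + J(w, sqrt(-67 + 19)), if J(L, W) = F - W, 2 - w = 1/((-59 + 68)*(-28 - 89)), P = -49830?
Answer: -49875 - 4*I*sqrt(3) ≈ -49875.0 - 6.9282*I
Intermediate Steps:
w = 2107/1053 (w = 2 - 1/((-59 + 68)*(-28 - 89)) = 2 - 1/(9*(-117)) = 2 - 1/(-1053) = 2 - 1*(-1/1053) = 2 + 1/1053 = 2107/1053 ≈ 2.0009)
F = -45 (F = -15*3 = -45)
J(L, W) = -45 - W
P + J(w, sqrt(-67 + 19)) = -49830 + (-45 - sqrt(-67 + 19)) = -49830 + (-45 - sqrt(-48)) = -49830 + (-45 - 4*I*sqrt(3)) = -49875 - 4*I*sqrt(3)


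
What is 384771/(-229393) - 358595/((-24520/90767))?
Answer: 1493281962759905/1124943272 ≈ 1.3274e+6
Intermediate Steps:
384771/(-229393) - 358595/((-24520/90767)) = 384771*(-1/229393) - 358595/((-24520*1/90767)) = -384771/229393 - 358595/(-24520/90767) = -384771/229393 - 358595*(-90767/24520) = -384771/229393 + 6509718473/4904 = 1493281962759905/1124943272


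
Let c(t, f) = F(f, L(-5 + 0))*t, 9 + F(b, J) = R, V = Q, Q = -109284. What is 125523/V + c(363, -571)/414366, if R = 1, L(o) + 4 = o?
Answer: -2907212453/2515754108 ≈ -1.1556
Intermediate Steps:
L(o) = -4 + o
V = -109284
F(b, J) = -8 (F(b, J) = -9 + 1 = -8)
c(t, f) = -8*t
125523/V + c(363, -571)/414366 = 125523/(-109284) - 8*363/414366 = 125523*(-1/109284) - 2904*1/414366 = -41841/36428 - 484/69061 = -2907212453/2515754108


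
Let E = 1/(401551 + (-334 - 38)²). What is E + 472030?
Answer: 254865518051/539935 ≈ 4.7203e+5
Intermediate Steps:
E = 1/539935 (E = 1/(401551 + (-372)²) = 1/(401551 + 138384) = 1/539935 ≈ 1.8521e-6)
E + 472030 = 1/539935 + 472030 = 254865518051/539935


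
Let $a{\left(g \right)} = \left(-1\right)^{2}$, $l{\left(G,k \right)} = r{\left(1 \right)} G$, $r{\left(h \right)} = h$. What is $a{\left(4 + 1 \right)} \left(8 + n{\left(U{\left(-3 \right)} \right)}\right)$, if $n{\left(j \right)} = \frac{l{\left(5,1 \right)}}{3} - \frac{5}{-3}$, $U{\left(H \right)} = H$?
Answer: $\frac{34}{3} \approx 11.333$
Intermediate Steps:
$l{\left(G,k \right)} = G$ ($l{\left(G,k \right)} = 1 G = G$)
$a{\left(g \right)} = 1$
$n{\left(j \right)} = \frac{10}{3}$ ($n{\left(j \right)} = \frac{5}{3} - \frac{5}{-3} = 5 \cdot \frac{1}{3} - - \frac{5}{3} = \frac{5}{3} + \frac{5}{3} = \frac{10}{3}$)
$a{\left(4 + 1 \right)} \left(8 + n{\left(U{\left(-3 \right)} \right)}\right) = 1 \left(8 + \frac{10}{3}\right) = 1 \cdot \frac{34}{3} = \frac{34}{3}$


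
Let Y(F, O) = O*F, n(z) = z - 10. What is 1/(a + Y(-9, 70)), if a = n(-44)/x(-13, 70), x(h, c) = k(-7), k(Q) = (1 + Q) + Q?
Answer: -13/8136 ≈ -0.0015978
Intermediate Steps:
n(z) = -10 + z
k(Q) = 1 + 2*Q
Y(F, O) = F*O
x(h, c) = -13 (x(h, c) = 1 + 2*(-7) = 1 - 14 = -13)
a = 54/13 (a = (-10 - 44)/(-13) = -54*(-1/13) = 54/13 ≈ 4.1538)
1/(a + Y(-9, 70)) = 1/(54/13 - 9*70) = 1/(54/13 - 630) = 1/(-8136/13) = -13/8136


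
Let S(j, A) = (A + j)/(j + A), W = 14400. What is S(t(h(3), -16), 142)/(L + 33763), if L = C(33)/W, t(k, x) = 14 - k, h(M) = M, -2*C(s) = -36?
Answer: 800/27010401 ≈ 2.9618e-5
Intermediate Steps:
C(s) = 18 (C(s) = -½*(-36) = 18)
S(j, A) = 1 (S(j, A) = (A + j)/(A + j) = 1)
L = 1/800 (L = 18/14400 = 18*(1/14400) = 1/800 ≈ 0.0012500)
S(t(h(3), -16), 142)/(L + 33763) = 1/(1/800 + 33763) = 1/(27010401/800) = 1*(800/27010401) = 800/27010401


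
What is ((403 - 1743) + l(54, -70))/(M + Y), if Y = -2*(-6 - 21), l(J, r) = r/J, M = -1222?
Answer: 36215/31536 ≈ 1.1484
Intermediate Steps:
Y = 54 (Y = -2*(-27) = 54)
((403 - 1743) + l(54, -70))/(M + Y) = ((403 - 1743) - 70/54)/(-1222 + 54) = (-1340 - 70*1/54)/(-1168) = (-1340 - 35/27)*(-1/1168) = -36215/27*(-1/1168) = 36215/31536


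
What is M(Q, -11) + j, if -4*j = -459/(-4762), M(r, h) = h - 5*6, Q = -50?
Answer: -781427/19048 ≈ -41.024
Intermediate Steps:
M(r, h) = -30 + h (M(r, h) = h - 30 = -30 + h)
j = -459/19048 (j = -(-459)/(4*(-4762)) = -(-459)*(-1)/(4*4762) = -1/4*459/4762 = -459/19048 ≈ -0.024097)
M(Q, -11) + j = (-30 - 11) - 459/19048 = -41 - 459/19048 = -781427/19048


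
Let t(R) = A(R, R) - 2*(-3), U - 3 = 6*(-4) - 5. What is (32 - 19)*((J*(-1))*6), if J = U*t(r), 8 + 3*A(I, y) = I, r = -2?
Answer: 5408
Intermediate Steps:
A(I, y) = -8/3 + I/3
U = -26 (U = 3 + (6*(-4) - 5) = 3 + (-24 - 5) = 3 - 29 = -26)
t(R) = 10/3 + R/3 (t(R) = (-8/3 + R/3) - 2*(-3) = (-8/3 + R/3) + 6 = 10/3 + R/3)
J = -208/3 (J = -26*(10/3 + (⅓)*(-2)) = -26*(10/3 - ⅔) = -26*8/3 = -208/3 ≈ -69.333)
(32 - 19)*((J*(-1))*6) = (32 - 19)*(-208/3*(-1)*6) = 13*((208/3)*6) = 13*416 = 5408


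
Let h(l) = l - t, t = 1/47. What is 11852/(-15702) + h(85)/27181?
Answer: -7539149588/10029707457 ≈ -0.75168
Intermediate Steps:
t = 1/47 ≈ 0.021277
h(l) = -1/47 + l (h(l) = l - 1*1/47 = l - 1/47 = -1/47 + l)
11852/(-15702) + h(85)/27181 = 11852/(-15702) + (-1/47 + 85)/27181 = 11852*(-1/15702) + (3994/47)*(1/27181) = -5926/7851 + 3994/1277507 = -7539149588/10029707457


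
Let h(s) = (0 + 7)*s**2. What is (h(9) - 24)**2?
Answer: 294849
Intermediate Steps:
h(s) = 7*s**2
(h(9) - 24)**2 = (7*9**2 - 24)**2 = (7*81 - 24)**2 = (567 - 24)**2 = 543**2 = 294849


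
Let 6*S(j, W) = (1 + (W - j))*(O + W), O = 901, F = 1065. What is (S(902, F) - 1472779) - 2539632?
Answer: -11876021/3 ≈ -3.9587e+6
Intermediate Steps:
S(j, W) = (901 + W)*(1 + W - j)/6 (S(j, W) = ((1 + (W - j))*(901 + W))/6 = ((1 + W - j)*(901 + W))/6 = ((901 + W)*(1 + W - j))/6 = (901 + W)*(1 + W - j)/6)
(S(902, F) - 1472779) - 2539632 = ((901/6 - 901/6*902 + (⅙)*1065² + (451/3)*1065 - ⅙*1065*902) - 1472779) - 2539632 = ((901/6 - 406351/3 + (⅙)*1134225 + 160105 - 160105) - 1472779) - 2539632 = ((901/6 - 406351/3 + 378075/2 + 160105 - 160105) - 1472779) - 2539632 = (161212/3 - 1472779) - 2539632 = -4257125/3 - 2539632 = -11876021/3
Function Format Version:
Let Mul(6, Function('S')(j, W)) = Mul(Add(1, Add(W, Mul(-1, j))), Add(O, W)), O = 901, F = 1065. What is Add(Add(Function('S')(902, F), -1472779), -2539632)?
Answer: Rational(-11876021, 3) ≈ -3.9587e+6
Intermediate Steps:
Function('S')(j, W) = Mul(Rational(1, 6), Add(901, W), Add(1, W, Mul(-1, j))) (Function('S')(j, W) = Mul(Rational(1, 6), Mul(Add(1, Add(W, Mul(-1, j))), Add(901, W))) = Mul(Rational(1, 6), Mul(Add(1, W, Mul(-1, j)), Add(901, W))) = Mul(Rational(1, 6), Mul(Add(901, W), Add(1, W, Mul(-1, j)))) = Mul(Rational(1, 6), Add(901, W), Add(1, W, Mul(-1, j))))
Add(Add(Function('S')(902, F), -1472779), -2539632) = Add(Add(Add(Rational(901, 6), Mul(Rational(-901, 6), 902), Mul(Rational(1, 6), Pow(1065, 2)), Mul(Rational(451, 3), 1065), Mul(Rational(-1, 6), 1065, 902)), -1472779), -2539632) = Add(Add(Add(Rational(901, 6), Rational(-406351, 3), Mul(Rational(1, 6), 1134225), 160105, -160105), -1472779), -2539632) = Add(Add(Add(Rational(901, 6), Rational(-406351, 3), Rational(378075, 2), 160105, -160105), -1472779), -2539632) = Add(Add(Rational(161212, 3), -1472779), -2539632) = Add(Rational(-4257125, 3), -2539632) = Rational(-11876021, 3)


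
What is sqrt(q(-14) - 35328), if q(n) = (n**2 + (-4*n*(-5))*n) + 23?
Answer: I*sqrt(31189) ≈ 176.6*I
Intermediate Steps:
q(n) = 23 + 21*n**2 (q(n) = (n**2 + (20*n)*n) + 23 = (n**2 + 20*n**2) + 23 = 21*n**2 + 23 = 23 + 21*n**2)
sqrt(q(-14) - 35328) = sqrt((23 + 21*(-14)**2) - 35328) = sqrt((23 + 21*196) - 35328) = sqrt((23 + 4116) - 35328) = sqrt(4139 - 35328) = sqrt(-31189) = I*sqrt(31189)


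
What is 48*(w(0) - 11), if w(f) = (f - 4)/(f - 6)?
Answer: -496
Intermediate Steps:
w(f) = (-4 + f)/(-6 + f)
48*(w(0) - 11) = 48*((-4 + 0)/(-6 + 0) - 11) = 48*(-4/(-6) - 11) = 48*(-⅙*(-4) - 11) = 48*(⅔ - 11) = 48*(-31/3) = -496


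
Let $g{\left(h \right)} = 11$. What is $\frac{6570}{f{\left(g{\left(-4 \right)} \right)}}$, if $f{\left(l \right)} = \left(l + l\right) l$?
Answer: $\frac{3285}{121} \approx 27.149$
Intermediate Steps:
$f{\left(l \right)} = 2 l^{2}$ ($f{\left(l \right)} = 2 l l = 2 l^{2}$)
$\frac{6570}{f{\left(g{\left(-4 \right)} \right)}} = \frac{6570}{2 \cdot 11^{2}} = \frac{6570}{2 \cdot 121} = \frac{6570}{242} = 6570 \cdot \frac{1}{242} = \frac{3285}{121}$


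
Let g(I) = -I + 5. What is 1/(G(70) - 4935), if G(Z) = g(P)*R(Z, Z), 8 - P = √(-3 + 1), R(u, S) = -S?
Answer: I/(35*(-135*I + 2*√2)) ≈ -0.00021155 + 4.4322e-6*I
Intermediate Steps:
P = 8 - I*√2 (P = 8 - √(-3 + 1) = 8 - √(-2) = 8 - I*√2 ≈ 8.0 - 1.4142*I)
g(I) = 5 - I
G(Z) = -Z*(-3 + I*√2) (G(Z) = (5 - (8 - I*√2))*(-Z) = (5 + (-8 + I*√2))*(-Z) = (-3 + I*√2)*(-Z) = -Z*(-3 + I*√2))
1/(G(70) - 4935) = 1/(70*(3 - I*√2) - 4935) = 1/((210 - 70*I*√2) - 4935) = 1/(-4725 - 70*I*√2)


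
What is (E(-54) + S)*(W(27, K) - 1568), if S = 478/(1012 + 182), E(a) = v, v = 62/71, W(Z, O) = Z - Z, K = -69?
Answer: -84645344/42387 ≈ -1997.0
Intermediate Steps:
W(Z, O) = 0
v = 62/71 (v = 62*(1/71) = 62/71 ≈ 0.87324)
E(a) = 62/71
S = 239/597 (S = 478/1194 = 478*(1/1194) = 239/597 ≈ 0.40033)
(E(-54) + S)*(W(27, K) - 1568) = (62/71 + 239/597)*(0 - 1568) = (53983/42387)*(-1568) = -84645344/42387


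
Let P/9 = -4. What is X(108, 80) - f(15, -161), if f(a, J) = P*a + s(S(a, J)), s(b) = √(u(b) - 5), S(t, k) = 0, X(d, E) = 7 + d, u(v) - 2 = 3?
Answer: 655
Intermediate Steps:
u(v) = 5 (u(v) = 2 + 3 = 5)
P = -36 (P = 9*(-4) = -36)
s(b) = 0 (s(b) = √(5 - 5) = √0 = 0)
f(a, J) = -36*a (f(a, J) = -36*a + 0 = -36*a)
X(108, 80) - f(15, -161) = (7 + 108) - (-36)*15 = 115 - 1*(-540) = 115 + 540 = 655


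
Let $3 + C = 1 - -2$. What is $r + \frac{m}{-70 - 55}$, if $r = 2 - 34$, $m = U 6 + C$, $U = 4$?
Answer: $- \frac{4024}{125} \approx -32.192$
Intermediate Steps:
$C = 0$ ($C = -3 + \left(1 - -2\right) = -3 + \left(1 + 2\right) = -3 + 3 = 0$)
$m = 24$ ($m = 4 \cdot 6 + 0 = 24 + 0 = 24$)
$r = -32$ ($r = 2 - 34 = -32$)
$r + \frac{m}{-70 - 55} = -32 + \frac{1}{-70 - 55} \cdot 24 = -32 + \frac{1}{-125} \cdot 24 = -32 - \frac{24}{125} = - \frac{4024}{125}$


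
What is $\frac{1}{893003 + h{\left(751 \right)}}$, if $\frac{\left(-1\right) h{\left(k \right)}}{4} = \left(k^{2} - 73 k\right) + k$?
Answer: $- \frac{1}{1146713} \approx -8.7206 \cdot 10^{-7}$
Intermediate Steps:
$h{\left(k \right)} = - 4 k^{2} + 288 k$ ($h{\left(k \right)} = - 4 \left(\left(k^{2} - 73 k\right) + k\right) = - 4 \left(k^{2} - 72 k\right) = - 4 k^{2} + 288 k$)
$\frac{1}{893003 + h{\left(751 \right)}} = \frac{1}{893003 + 4 \cdot 751 \left(72 - 751\right)} = \frac{1}{893003 + 4 \cdot 751 \left(-679\right)} = \frac{1}{893003 - 2039716} = \frac{1}{-1146713} = - \frac{1}{1146713}$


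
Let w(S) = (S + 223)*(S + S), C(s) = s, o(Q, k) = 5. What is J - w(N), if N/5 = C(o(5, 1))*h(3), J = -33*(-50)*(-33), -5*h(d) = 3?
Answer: -48210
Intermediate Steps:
h(d) = -⅗ (h(d) = -⅕*3 = -⅗)
J = -54450 (J = 1650*(-33) = -54450)
N = -15 (N = 5*(5*(-⅗)) = 5*(-3) = -15)
w(S) = 2*S*(223 + S) (w(S) = (223 + S)*(2*S) = 2*S*(223 + S))
J - w(N) = -54450 - 2*(-15)*(223 - 15) = -54450 - 2*(-15)*208 = -54450 - 1*(-6240) = -54450 + 6240 = -48210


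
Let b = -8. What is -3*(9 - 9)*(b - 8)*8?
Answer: 0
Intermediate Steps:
-3*(9 - 9)*(b - 8)*8 = -3*(9 - 9)*(-8 - 8)*8 = -0*(-16)*8 = -3*0*8 = 0*8 = 0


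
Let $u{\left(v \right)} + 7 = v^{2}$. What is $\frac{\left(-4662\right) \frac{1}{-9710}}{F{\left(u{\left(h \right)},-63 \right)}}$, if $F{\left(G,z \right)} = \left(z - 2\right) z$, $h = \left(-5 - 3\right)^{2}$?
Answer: $\frac{37}{315575} \approx 0.00011725$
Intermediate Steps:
$h = 64$ ($h = \left(-8\right)^{2} = 64$)
$u{\left(v \right)} = -7 + v^{2}$
$F{\left(G,z \right)} = z \left(-2 + z\right)$ ($F{\left(G,z \right)} = \left(-2 + z\right) z = z \left(-2 + z\right)$)
$\frac{\left(-4662\right) \frac{1}{-9710}}{F{\left(u{\left(h \right)},-63 \right)}} = \frac{\left(-4662\right) \frac{1}{-9710}}{\left(-63\right) \left(-2 - 63\right)} = \frac{\left(-4662\right) \left(- \frac{1}{9710}\right)}{\left(-63\right) \left(-65\right)} = \frac{2331}{4855 \cdot 4095} = \frac{2331}{4855} \cdot \frac{1}{4095} = \frac{37}{315575}$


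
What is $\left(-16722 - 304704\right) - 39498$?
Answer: $-360924$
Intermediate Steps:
$\left(-16722 - 304704\right) - 39498 = -321426 - 39498 = -360924$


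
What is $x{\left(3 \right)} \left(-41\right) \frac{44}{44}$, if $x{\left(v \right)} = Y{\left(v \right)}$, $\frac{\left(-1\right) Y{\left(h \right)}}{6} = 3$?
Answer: $738$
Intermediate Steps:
$Y{\left(h \right)} = -18$ ($Y{\left(h \right)} = \left(-6\right) 3 = -18$)
$x{\left(v \right)} = -18$
$x{\left(3 \right)} \left(-41\right) \frac{44}{44} = \left(-18\right) \left(-41\right) \frac{44}{44} = 738 \cdot 44 \cdot \frac{1}{44} = 738 \cdot 1 = 738$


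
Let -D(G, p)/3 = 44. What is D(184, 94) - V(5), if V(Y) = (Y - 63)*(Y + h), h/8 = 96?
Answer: 44702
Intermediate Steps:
h = 768 (h = 8*96 = 768)
D(G, p) = -132 (D(G, p) = -3*44 = -132)
V(Y) = (-63 + Y)*(768 + Y) (V(Y) = (Y - 63)*(Y + 768) = (-63 + Y)*(768 + Y))
D(184, 94) - V(5) = -132 - (-48384 + 5² + 705*5) = -132 - (-48384 + 25 + 3525) = -132 - 1*(-44834) = -132 + 44834 = 44702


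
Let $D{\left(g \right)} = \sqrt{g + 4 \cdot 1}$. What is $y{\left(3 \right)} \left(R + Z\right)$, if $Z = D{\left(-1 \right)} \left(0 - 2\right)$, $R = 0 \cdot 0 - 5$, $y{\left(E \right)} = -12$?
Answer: $60 + 24 \sqrt{3} \approx 101.57$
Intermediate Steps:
$D{\left(g \right)} = \sqrt{4 + g}$ ($D{\left(g \right)} = \sqrt{g + 4} = \sqrt{4 + g}$)
$R = -5$ ($R = 0 - 5 = -5$)
$Z = - 2 \sqrt{3}$ ($Z = \sqrt{4 - 1} \left(0 - 2\right) = \sqrt{3} \left(-2\right) = - 2 \sqrt{3} \approx -3.4641$)
$y{\left(3 \right)} \left(R + Z\right) = - 12 \left(-5 - 2 \sqrt{3}\right) = 60 + 24 \sqrt{3}$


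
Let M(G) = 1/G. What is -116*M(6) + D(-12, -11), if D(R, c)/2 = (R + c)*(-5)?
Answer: 632/3 ≈ 210.67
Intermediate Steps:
D(R, c) = -10*R - 10*c (D(R, c) = 2*((R + c)*(-5)) = 2*(-5*R - 5*c) = -10*R - 10*c)
-116*M(6) + D(-12, -11) = -116/6 + (-10*(-12) - 10*(-11)) = -116*⅙ + (120 + 110) = -58/3 + 230 = 632/3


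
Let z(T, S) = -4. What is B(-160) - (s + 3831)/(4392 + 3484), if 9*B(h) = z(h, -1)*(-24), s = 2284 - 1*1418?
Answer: 21631/2148 ≈ 10.070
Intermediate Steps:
s = 866 (s = 2284 - 1418 = 866)
B(h) = 32/3 (B(h) = (-4*(-24))/9 = (1/9)*96 = 32/3)
B(-160) - (s + 3831)/(4392 + 3484) = 32/3 - (866 + 3831)/(4392 + 3484) = 32/3 - 4697/7876 = 32/3 - 1*427/716 = 32/3 - 427/716 = 21631/2148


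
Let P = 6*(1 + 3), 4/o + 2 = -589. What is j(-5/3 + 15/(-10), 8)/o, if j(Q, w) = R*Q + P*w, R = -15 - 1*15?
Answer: -169617/4 ≈ -42404.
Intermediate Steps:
o = -4/591 (o = 4/(-2 - 589) = 4/(-591) = 4*(-1/591) = -4/591 ≈ -0.0067682)
R = -30 (R = -15 - 15 = -30)
P = 24 (P = 6*4 = 24)
j(Q, w) = -30*Q + 24*w
j(-5/3 + 15/(-10), 8)/o = (-30*(-5/3 + 15/(-10)) + 24*8)/(-4/591) = (-30*(-5*⅓ + 15*(-⅒)) + 192)*(-591/4) = (-30*(-5/3 - 3/2) + 192)*(-591/4) = (-30*(-19/6) + 192)*(-591/4) = (95 + 192)*(-591/4) = 287*(-591/4) = -169617/4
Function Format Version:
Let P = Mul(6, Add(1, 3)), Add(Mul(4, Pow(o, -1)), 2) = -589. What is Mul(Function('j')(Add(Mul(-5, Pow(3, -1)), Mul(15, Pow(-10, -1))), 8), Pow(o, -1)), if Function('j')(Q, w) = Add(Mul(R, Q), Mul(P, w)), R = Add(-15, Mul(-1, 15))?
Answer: Rational(-169617, 4) ≈ -42404.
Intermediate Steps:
o = Rational(-4, 591) (o = Mul(4, Pow(Add(-2, -589), -1)) = Mul(4, Pow(-591, -1)) = Mul(4, Rational(-1, 591)) = Rational(-4, 591) ≈ -0.0067682)
R = -30 (R = Add(-15, -15) = -30)
P = 24 (P = Mul(6, 4) = 24)
Function('j')(Q, w) = Add(Mul(-30, Q), Mul(24, w))
Mul(Function('j')(Add(Mul(-5, Pow(3, -1)), Mul(15, Pow(-10, -1))), 8), Pow(o, -1)) = Mul(Add(Mul(-30, Add(Mul(-5, Pow(3, -1)), Mul(15, Pow(-10, -1)))), Mul(24, 8)), Pow(Rational(-4, 591), -1)) = Mul(Add(Mul(-30, Add(Mul(-5, Rational(1, 3)), Mul(15, Rational(-1, 10)))), 192), Rational(-591, 4)) = Mul(Add(Mul(-30, Add(Rational(-5, 3), Rational(-3, 2))), 192), Rational(-591, 4)) = Mul(Add(Mul(-30, Rational(-19, 6)), 192), Rational(-591, 4)) = Mul(Add(95, 192), Rational(-591, 4)) = Mul(287, Rational(-591, 4)) = Rational(-169617, 4)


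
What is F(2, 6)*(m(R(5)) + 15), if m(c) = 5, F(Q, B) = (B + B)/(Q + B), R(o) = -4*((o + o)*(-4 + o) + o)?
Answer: 30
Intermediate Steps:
R(o) = -4*o - 8*o*(-4 + o) (R(o) = -4*((2*o)*(-4 + o) + o) = -4*(2*o*(-4 + o) + o) = -4*(o + 2*o*(-4 + o)) = -4*o - 8*o*(-4 + o))
F(Q, B) = 2*B/(B + Q) (F(Q, B) = (2*B)/(B + Q) = 2*B/(B + Q))
F(2, 6)*(m(R(5)) + 15) = (2*6/(6 + 2))*(5 + 15) = (2*6/8)*20 = (2*6*(⅛))*20 = (3/2)*20 = 30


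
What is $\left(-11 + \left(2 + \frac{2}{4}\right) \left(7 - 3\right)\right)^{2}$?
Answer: $1$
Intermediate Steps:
$\left(-11 + \left(2 + \frac{2}{4}\right) \left(7 - 3\right)\right)^{2} = \left(-11 + \left(2 + 2 \cdot \frac{1}{4}\right) 4\right)^{2} = \left(-11 + \left(2 + \frac{1}{2}\right) 4\right)^{2} = \left(-11 + \frac{5}{2} \cdot 4\right)^{2} = \left(-11 + 10\right)^{2} = \left(-1\right)^{2} = 1$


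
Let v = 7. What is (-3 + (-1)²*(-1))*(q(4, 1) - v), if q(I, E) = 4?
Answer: 12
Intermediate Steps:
(-3 + (-1)²*(-1))*(q(4, 1) - v) = (-3 + (-1)²*(-1))*(4 - 1*7) = (-3 + 1*(-1))*(4 - 7) = (-3 - 1)*(-3) = -4*(-3) = 12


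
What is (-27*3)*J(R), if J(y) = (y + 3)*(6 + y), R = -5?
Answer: 162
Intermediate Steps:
J(y) = (3 + y)*(6 + y)
(-27*3)*J(R) = (-27*3)*(18 + (-5)² + 9*(-5)) = -81*(18 + 25 - 45) = -81*(-2) = 162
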